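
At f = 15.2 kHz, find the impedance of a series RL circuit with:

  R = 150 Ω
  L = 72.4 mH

Step 1 — Angular frequency: ω = 2π·f = 2π·1.52e+04 = 9.55e+04 rad/s.
Step 2 — Component impedances:
  R: Z = R = 150 Ω
  L: Z = jωL = j·9.55e+04·0.0724 = 0 + j6915 Ω
Step 3 — Series combination: Z_total = R + L = 150 + j6915 Ω = 6916∠88.8° Ω.

Z = 150 + j6915 Ω = 6916∠88.8° Ω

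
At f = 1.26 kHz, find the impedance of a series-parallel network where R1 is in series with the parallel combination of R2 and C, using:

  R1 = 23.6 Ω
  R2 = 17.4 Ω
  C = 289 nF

Step 1 — Angular frequency: ω = 2π·f = 2π·1260 = 7917 rad/s.
Step 2 — Component impedances:
  R1: Z = R = 23.6 Ω
  R2: Z = R = 17.4 Ω
  C: Z = 1/(jωC) = -j/(ω·C) = 0 - j437.1 Ω
Step 3 — Parallel branch: R2 || C = 1/(1/R2 + 1/C) = 17.37 - j0.6916 Ω.
Step 4 — Series with R1: Z_total = R1 + (R2 || C) = 40.97 - j0.6916 Ω = 40.98∠-1.0° Ω.

Z = 40.97 - j0.6916 Ω = 40.98∠-1.0° Ω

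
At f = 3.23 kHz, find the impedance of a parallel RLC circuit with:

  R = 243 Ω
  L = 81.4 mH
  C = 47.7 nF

Step 1 — Angular frequency: ω = 2π·f = 2π·3230 = 2.029e+04 rad/s.
Step 2 — Component impedances:
  R: Z = R = 243 Ω
  L: Z = jωL = j·2.029e+04·0.0814 = 0 + j1652 Ω
  C: Z = 1/(jωC) = -j/(ω·C) = 0 - j1033 Ω
Step 3 — Parallel combination: 1/Z_total = 1/R + 1/L + 1/C; Z_total = 241.1 - j21.25 Ω = 242.1∠-5.0° Ω.

Z = 241.1 - j21.25 Ω = 242.1∠-5.0° Ω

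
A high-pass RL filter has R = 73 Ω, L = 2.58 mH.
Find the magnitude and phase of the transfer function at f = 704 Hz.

Step 1 — Angular frequency: ω = 2π·704 = 4423 rad/s.
Step 2 — Transfer function: H(jω) = jωL/(R + jωL).
Step 3 — Numerator jωL = j·11.41; denominator R + jωL = 73 + j11.41.
Step 4 — H = 0.02386 + j0.1526.
Step 5 — Magnitude: |H| = 0.1545 (-16.2 dB); phase: φ = 81.1°.

|H| = 0.1545 (-16.2 dB), φ = 81.1°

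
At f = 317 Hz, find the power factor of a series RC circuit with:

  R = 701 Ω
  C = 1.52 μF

Step 1 — Angular frequency: ω = 2π·f = 2π·317 = 1992 rad/s.
Step 2 — Component impedances:
  R: Z = R = 701 Ω
  C: Z = 1/(jωC) = -j/(ω·C) = 0 - j330.3 Ω
Step 3 — Series combination: Z_total = R + C = 701 - j330.3 Ω = 774.9∠-25.2° Ω.
Step 4 — Power factor: PF = cos(φ) = Re(Z)/|Z| = 701/774.9 = 0.9046.
Step 5 — Type: Im(Z) = -330.3 ⇒ leading (phase φ = -25.2°).

PF = 0.9046 (leading, φ = -25.2°)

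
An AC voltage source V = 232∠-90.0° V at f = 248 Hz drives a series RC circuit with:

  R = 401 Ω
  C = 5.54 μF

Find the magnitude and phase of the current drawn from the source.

Step 1 — Angular frequency: ω = 2π·f = 2π·248 = 1558 rad/s.
Step 2 — Component impedances:
  R: Z = R = 401 Ω
  C: Z = 1/(jωC) = -j/(ω·C) = 0 - j115.8 Ω
Step 3 — Series combination: Z_total = R + C = 401 - j115.8 Ω = 417.4∠-16.1° Ω.
Step 4 — Source phasor: V = 232∠-90.0° V = 0 - j232 V.
Step 5 — Ohm's law: I = V / Z_total = (0 - j232) / (401 - j115.8) = 0.1543 - j0.534 A.
Step 6 — Convert to polar: |I| = 0.5558 A, ∠I = -73.9°.

I = 0.5558∠-73.9° A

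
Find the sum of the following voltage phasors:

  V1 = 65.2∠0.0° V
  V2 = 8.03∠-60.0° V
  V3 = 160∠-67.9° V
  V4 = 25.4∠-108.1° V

Step 1 — Convert each phasor to rectangular form:
  V1 = 65.2·(cos(0.0°) + j·sin(0.0°)) = 65.2 V
  V2 = 8.03·(cos(-60.0°) + j·sin(-60.0°)) = 4.015 - j6.954 V
  V3 = 160·(cos(-67.9°) + j·sin(-67.9°)) = 60.2 - j148.2 V
  V4 = 25.4·(cos(-108.1°) + j·sin(-108.1°)) = -7.891 - j24.14 V
Step 2 — Sum components: V_total = 121.5 - j179.3 V.
Step 3 — Convert to polar: |V_total| = 216.6 V, ∠V_total = -55.9°.

V_total = 216.6∠-55.9° V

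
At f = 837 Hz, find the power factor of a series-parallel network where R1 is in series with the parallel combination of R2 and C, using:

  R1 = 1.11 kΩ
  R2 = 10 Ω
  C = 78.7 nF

Step 1 — Angular frequency: ω = 2π·f = 2π·837 = 5259 rad/s.
Step 2 — Component impedances:
  R1: Z = R = 1110 Ω
  R2: Z = R = 10 Ω
  C: Z = 1/(jωC) = -j/(ω·C) = 0 - j2416 Ω
Step 3 — Parallel branch: R2 || C = 1/(1/R2 + 1/C) = 10 - j0.04139 Ω.
Step 4 — Series with R1: Z_total = R1 + (R2 || C) = 1120 - j0.04139 Ω = 1120∠-0.0° Ω.
Step 5 — Power factor: PF = cos(φ) = Re(Z)/|Z| = 1120/1120 = 1.
Step 6 — Type: Im(Z) = -0.04139 ⇒ leading (phase φ = -0.0°).

PF = 1 (leading, φ = -0.0°)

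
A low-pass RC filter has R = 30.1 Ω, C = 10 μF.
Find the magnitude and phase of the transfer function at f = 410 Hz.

Step 1 — Angular frequency: ω = 2π·410 = 2576 rad/s.
Step 2 — Transfer function: H(jω) = 1/(1 + jωRC).
Step 3 — Denominator: 1 + jωRC = 1 + j·2576·30.1·1e-05 = 1 + j0.7754.
Step 4 — H = 0.6245 - j0.4842.
Step 5 — Magnitude: |H| = 0.7903 (-2.0 dB); phase: φ = -37.8°.

|H| = 0.7903 (-2.0 dB), φ = -37.8°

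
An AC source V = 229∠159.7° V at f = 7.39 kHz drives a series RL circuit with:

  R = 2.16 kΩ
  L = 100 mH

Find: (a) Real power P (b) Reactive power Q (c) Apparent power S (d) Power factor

Step 1 — Angular frequency: ω = 2π·f = 2π·7390 = 4.643e+04 rad/s.
Step 2 — Component impedances:
  R: Z = R = 2160 Ω
  L: Z = jωL = j·4.643e+04·0.1 = 0 + j4643 Ω
Step 3 — Series combination: Z_total = R + L = 2160 + j4643 Ω = 5121∠65.1° Ω.
Step 4 — Source phasor: V = 229∠159.7° V = -214.8 + j79.45 V.
Step 5 — Current: I = V / Z = -0.003623 + j0.04457 A = 0.04472∠94.6° A.
Step 6 — Complex power: S = V·I* = 4.319 + j9.285 VA.
Step 7 — Real power: P = Re(S) = 4.319 W.
Step 8 — Reactive power: Q = Im(S) = 9.285 VAR.
Step 9 — Apparent power: |S| = 10.24 VA.
Step 10 — Power factor: PF = P/|S| = 0.4218 (lagging).

(a) P = 4.319 W  (b) Q = 9.285 VAR  (c) S = 10.24 VA  (d) PF = 0.4218 (lagging)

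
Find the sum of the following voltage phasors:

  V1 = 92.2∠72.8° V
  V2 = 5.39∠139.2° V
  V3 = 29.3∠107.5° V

Step 1 — Convert each phasor to rectangular form:
  V1 = 92.2·(cos(72.8°) + j·sin(72.8°)) = 27.26 + j88.08 V
  V2 = 5.39·(cos(139.2°) + j·sin(139.2°)) = -4.08 + j3.522 V
  V3 = 29.3·(cos(107.5°) + j·sin(107.5°)) = -8.811 + j27.94 V
Step 2 — Sum components: V_total = 14.37 + j119.5 V.
Step 3 — Convert to polar: |V_total| = 120.4 V, ∠V_total = 83.1°.

V_total = 120.4∠83.1° V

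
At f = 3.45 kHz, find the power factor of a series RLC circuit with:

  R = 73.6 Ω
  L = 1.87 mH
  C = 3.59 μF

Step 1 — Angular frequency: ω = 2π·f = 2π·3450 = 2.168e+04 rad/s.
Step 2 — Component impedances:
  R: Z = R = 73.6 Ω
  L: Z = jωL = j·2.168e+04·0.00187 = 0 + j40.54 Ω
  C: Z = 1/(jωC) = -j/(ω·C) = 0 - j12.85 Ω
Step 3 — Series combination: Z_total = R + L + C = 73.6 + j27.69 Ω = 78.64∠20.6° Ω.
Step 4 — Power factor: PF = cos(φ) = Re(Z)/|Z| = 73.6/78.635 = 0.936.
Step 5 — Type: Im(Z) = 27.69 ⇒ lagging (phase φ = 20.6°).

PF = 0.936 (lagging, φ = 20.6°)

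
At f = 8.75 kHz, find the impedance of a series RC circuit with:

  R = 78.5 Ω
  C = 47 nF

Step 1 — Angular frequency: ω = 2π·f = 2π·8750 = 5.498e+04 rad/s.
Step 2 — Component impedances:
  R: Z = R = 78.5 Ω
  C: Z = 1/(jωC) = -j/(ω·C) = 0 - j387 Ω
Step 3 — Series combination: Z_total = R + C = 78.5 - j387 Ω = 394.9∠-78.5° Ω.

Z = 78.5 - j387 Ω = 394.9∠-78.5° Ω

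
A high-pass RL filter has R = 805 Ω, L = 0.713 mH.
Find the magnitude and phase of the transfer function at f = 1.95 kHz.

Step 1 — Angular frequency: ω = 2π·1950 = 1.225e+04 rad/s.
Step 2 — Transfer function: H(jω) = jωL/(R + jωL).
Step 3 — Numerator jωL = j·8.736; denominator R + jωL = 805 + j8.736.
Step 4 — H = 0.0001178 + j0.01085.
Step 5 — Magnitude: |H| = 0.01085 (-39.3 dB); phase: φ = 89.4°.

|H| = 0.01085 (-39.3 dB), φ = 89.4°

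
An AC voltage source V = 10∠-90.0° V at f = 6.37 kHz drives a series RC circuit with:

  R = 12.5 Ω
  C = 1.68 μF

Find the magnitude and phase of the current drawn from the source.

Step 1 — Angular frequency: ω = 2π·f = 2π·6370 = 4.002e+04 rad/s.
Step 2 — Component impedances:
  R: Z = R = 12.5 Ω
  C: Z = 1/(jωC) = -j/(ω·C) = 0 - j14.87 Ω
Step 3 — Series combination: Z_total = R + C = 12.5 - j14.87 Ω = 19.43∠-50.0° Ω.
Step 4 — Source phasor: V = 10∠-90.0° V = 0 - j10 V.
Step 5 — Ohm's law: I = V / Z_total = (0 - j10) / (12.5 - j14.87) = 0.394 - j0.3312 A.
Step 6 — Convert to polar: |I| = 0.5147 A, ∠I = -40.0°.

I = 0.5147∠-40.0° A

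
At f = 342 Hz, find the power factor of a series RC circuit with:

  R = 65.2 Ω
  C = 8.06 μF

Step 1 — Angular frequency: ω = 2π·f = 2π·342 = 2149 rad/s.
Step 2 — Component impedances:
  R: Z = R = 65.2 Ω
  C: Z = 1/(jωC) = -j/(ω·C) = 0 - j57.74 Ω
Step 3 — Series combination: Z_total = R + C = 65.2 - j57.74 Ω = 87.09∠-41.5° Ω.
Step 4 — Power factor: PF = cos(φ) = Re(Z)/|Z| = 65.2/87.09 = 0.7487.
Step 5 — Type: Im(Z) = -57.74 ⇒ leading (phase φ = -41.5°).

PF = 0.7487 (leading, φ = -41.5°)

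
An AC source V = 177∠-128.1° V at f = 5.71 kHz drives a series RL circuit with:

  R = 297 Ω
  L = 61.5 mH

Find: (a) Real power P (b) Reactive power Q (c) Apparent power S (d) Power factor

Step 1 — Angular frequency: ω = 2π·f = 2π·5710 = 3.588e+04 rad/s.
Step 2 — Component impedances:
  R: Z = R = 297 Ω
  L: Z = jωL = j·3.588e+04·0.0615 = 0 + j2206 Ω
Step 3 — Series combination: Z_total = R + L = 297 + j2206 Ω = 2226∠82.3° Ω.
Step 4 — Source phasor: V = 177∠-128.1° V = -109.2 - j139.3 V.
Step 5 — Current: I = V / Z = -0.06855 + j0.04027 A = 0.0795∠149.6° A.
Step 6 — Complex power: S = V·I* = 1.877 + j13.95 VA.
Step 7 — Real power: P = Re(S) = 1.877 W.
Step 8 — Reactive power: Q = Im(S) = 13.95 VAR.
Step 9 — Apparent power: |S| = 14.07 VA.
Step 10 — Power factor: PF = P/|S| = 0.1334 (lagging).

(a) P = 1.877 W  (b) Q = 13.95 VAR  (c) S = 14.07 VA  (d) PF = 0.1334 (lagging)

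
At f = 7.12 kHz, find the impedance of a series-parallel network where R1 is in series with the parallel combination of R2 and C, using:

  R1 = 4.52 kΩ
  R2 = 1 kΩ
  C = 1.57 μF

Step 1 — Angular frequency: ω = 2π·f = 2π·7120 = 4.474e+04 rad/s.
Step 2 — Component impedances:
  R1: Z = R = 4520 Ω
  R2: Z = R = 1000 Ω
  C: Z = 1/(jωC) = -j/(ω·C) = 0 - j14.24 Ω
Step 3 — Parallel branch: R2 || C = 1/(1/R2 + 1/C) = 0.2027 - j14.23 Ω.
Step 4 — Series with R1: Z_total = R1 + (R2 || C) = 4520 - j14.23 Ω = 4520∠-0.2° Ω.

Z = 4520 - j14.23 Ω = 4520∠-0.2° Ω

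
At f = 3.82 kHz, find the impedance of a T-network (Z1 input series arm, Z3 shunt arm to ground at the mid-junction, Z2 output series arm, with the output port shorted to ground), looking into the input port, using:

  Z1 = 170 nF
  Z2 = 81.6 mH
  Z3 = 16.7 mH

Step 1 — Angular frequency: ω = 2π·f = 2π·3820 = 2.4e+04 rad/s.
Step 2 — Component impedances:
  Z1: Z = 1/(jωC) = -j/(ω·C) = 0 - j245.1 Ω
  Z2: Z = jωL = j·2.4e+04·0.0816 = 0 + j1959 Ω
  Z3: Z = jωL = j·2.4e+04·0.0167 = 0 + j400.8 Ω
Step 3 — With the output port shorted to ground, the output series arm Z2 runs from the junction to ground; the shunt arm Z3 also runs from the junction to ground. They appear in parallel: Z3 || Z2 = 0 + j332.7 Ω.
Step 4 — Series with input arm Z1: Z_in = Z1 + (Z3 || Z2) = 0 + j87.65 Ω = 87.65∠90.0° Ω.

Z = 0 + j87.65 Ω = 87.65∠90.0° Ω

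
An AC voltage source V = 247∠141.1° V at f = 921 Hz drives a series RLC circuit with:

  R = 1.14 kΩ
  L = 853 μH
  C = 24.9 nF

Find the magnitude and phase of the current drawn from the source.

Step 1 — Angular frequency: ω = 2π·f = 2π·921 = 5787 rad/s.
Step 2 — Component impedances:
  R: Z = R = 1140 Ω
  L: Z = jωL = j·5787·0.000853 = 0 + j4.936 Ω
  C: Z = 1/(jωC) = -j/(ω·C) = 0 - j6940 Ω
Step 3 — Series combination: Z_total = R + L + C = 1140 - j6935 Ω = 7028∠-80.7° Ω.
Step 4 — Source phasor: V = 247∠141.1° V = -192.2 + j155.1 V.
Step 5 — Ohm's law: I = V / Z_total = (-192.2 + j155.1) / (1140 - j6935) = -0.02621 - j0.02341 A.
Step 6 — Convert to polar: |I| = 0.03514 A, ∠I = -138.2°.

I = 0.03514∠-138.2° A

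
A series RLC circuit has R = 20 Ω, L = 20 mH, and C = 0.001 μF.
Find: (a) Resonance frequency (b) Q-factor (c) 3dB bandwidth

Step 1 — Resonance: ω₀ = 1/√(LC) = 1/√(0.02·1e-09) = 2.236e+05 rad/s.
Step 2 — f₀ = ω₀/(2π) = 3.559e+04 Hz.
Step 3 — Series Q: Q = ω₀L/R = 2.236e+05·0.02/20 = 223.6.
Step 4 — Bandwidth: Δω = ω₀/Q = 1000 rad/s; BW = Δω/(2π) = 159.2 Hz.

(a) f₀ = 3.559e+04 Hz  (b) Q = 223.6  (c) BW = 159.2 Hz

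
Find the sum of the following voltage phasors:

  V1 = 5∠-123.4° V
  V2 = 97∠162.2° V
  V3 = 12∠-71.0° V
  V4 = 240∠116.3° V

Step 1 — Convert each phasor to rectangular form:
  V1 = 5·(cos(-123.4°) + j·sin(-123.4°)) = -2.752 - j4.174 V
  V2 = 97·(cos(162.2°) + j·sin(162.2°)) = -92.36 + j29.65 V
  V3 = 12·(cos(-71.0°) + j·sin(-71.0°)) = 3.907 - j11.35 V
  V4 = 240·(cos(116.3°) + j·sin(116.3°)) = -106.3 + j215.2 V
Step 2 — Sum components: V_total = -197.5 + j229.3 V.
Step 3 — Convert to polar: |V_total| = 302.6 V, ∠V_total = 130.7°.

V_total = 302.6∠130.7° V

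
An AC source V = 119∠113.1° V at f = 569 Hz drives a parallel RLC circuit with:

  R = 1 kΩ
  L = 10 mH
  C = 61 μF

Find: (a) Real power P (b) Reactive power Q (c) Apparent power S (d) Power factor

Step 1 — Angular frequency: ω = 2π·f = 2π·569 = 3575 rad/s.
Step 2 — Component impedances:
  R: Z = R = 1000 Ω
  L: Z = jωL = j·3575·0.01 = 0 + j35.75 Ω
  C: Z = 1/(jωC) = -j/(ω·C) = 0 - j4.585 Ω
Step 3 — Parallel combination: 1/Z_total = 1/R + 1/L + 1/C; Z_total = 0.02767 - j5.26 Ω = 5.26∠-89.7° Ω.
Step 4 — Source phasor: V = 119∠113.1° V = -46.69 + j109.5 V.
Step 5 — Current: I = V / Z = -20.86 - j8.767 A = 22.62∠-157.2° A.
Step 6 — Complex power: S = V·I* = 14.16 - j2692 VA.
Step 7 — Real power: P = Re(S) = 14.16 W.
Step 8 — Reactive power: Q = Im(S) = -2692 VAR.
Step 9 — Apparent power: |S| = 2692 VA.
Step 10 — Power factor: PF = P/|S| = 0.00526 (leading).

(a) P = 14.16 W  (b) Q = -2692 VAR  (c) S = 2692 VA  (d) PF = 0.00526 (leading)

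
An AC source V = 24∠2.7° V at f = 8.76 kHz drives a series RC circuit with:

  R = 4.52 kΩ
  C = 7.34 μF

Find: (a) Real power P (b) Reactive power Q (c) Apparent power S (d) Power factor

Step 1 — Angular frequency: ω = 2π·f = 2π·8760 = 5.504e+04 rad/s.
Step 2 — Component impedances:
  R: Z = R = 4520 Ω
  C: Z = 1/(jωC) = -j/(ω·C) = 0 - j2.475 Ω
Step 3 — Series combination: Z_total = R + C = 4520 - j2.475 Ω = 4520∠-0.0° Ω.
Step 4 — Source phasor: V = 24∠2.7° V = 23.97 + j1.131 V.
Step 5 — Current: I = V / Z = 0.005304 + j0.000253 A = 0.00531∠2.7° A.
Step 6 — Complex power: S = V·I* = 0.1274 - j6.979e-05 VA.
Step 7 — Real power: P = Re(S) = 0.1274 W.
Step 8 — Reactive power: Q = Im(S) = -6.979e-05 VAR.
Step 9 — Apparent power: |S| = 0.1274 VA.
Step 10 — Power factor: PF = P/|S| = 1 (leading).

(a) P = 0.1274 W  (b) Q = -6.979e-05 VAR  (c) S = 0.1274 VA  (d) PF = 1 (leading)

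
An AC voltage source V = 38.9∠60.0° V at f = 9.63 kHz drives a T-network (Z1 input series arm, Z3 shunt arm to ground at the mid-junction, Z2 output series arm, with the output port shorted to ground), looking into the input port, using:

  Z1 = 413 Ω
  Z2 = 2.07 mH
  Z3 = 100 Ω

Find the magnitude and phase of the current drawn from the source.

Step 1 — Angular frequency: ω = 2π·f = 2π·9630 = 6.051e+04 rad/s.
Step 2 — Component impedances:
  Z1: Z = R = 413 Ω
  Z2: Z = jωL = j·6.051e+04·0.00207 = 0 + j125.2 Ω
  Z3: Z = R = 100 Ω
Step 3 — With the output port shorted to ground, the output series arm Z2 runs from the junction to ground; the shunt arm Z3 also runs from the junction to ground. They appear in parallel: Z3 || Z2 = 61.07 + j48.76 Ω.
Step 4 — Series with input arm Z1: Z_in = Z1 + (Z3 || Z2) = 474.1 + j48.76 Ω = 476.6∠5.9° Ω.
Step 5 — Source phasor: V = 38.9∠60.0° V = 19.45 + j33.69 V.
Step 6 — Ohm's law: I = V / Z_total = (19.45 + j33.69) / (474.1 + j48.76) = 0.04783 + j0.06614 A.
Step 7 — Convert to polar: |I| = 0.08162 A, ∠I = 54.1°.

I = 0.08162∠54.1° A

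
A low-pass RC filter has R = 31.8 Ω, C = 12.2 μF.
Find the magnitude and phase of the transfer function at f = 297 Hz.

Step 1 — Angular frequency: ω = 2π·297 = 1866 rad/s.
Step 2 — Transfer function: H(jω) = 1/(1 + jωRC).
Step 3 — Denominator: 1 + jωRC = 1 + j·1866·31.8·1.22e-05 = 1 + j0.724.
Step 4 — H = 0.6561 - j0.475.
Step 5 — Magnitude: |H| = 0.81 (-1.8 dB); phase: φ = -35.9°.

|H| = 0.81 (-1.8 dB), φ = -35.9°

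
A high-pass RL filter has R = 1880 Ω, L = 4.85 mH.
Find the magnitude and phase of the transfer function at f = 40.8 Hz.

Step 1 — Angular frequency: ω = 2π·40.8 = 256.4 rad/s.
Step 2 — Transfer function: H(jω) = jωL/(R + jωL).
Step 3 — Numerator jωL = j·1.243; denominator R + jωL = 1880 + j1.243.
Step 4 — H = 4.374e-07 + j0.0006613.
Step 5 — Magnitude: |H| = 0.0006613 (-63.6 dB); phase: φ = 90.0°.

|H| = 0.0006613 (-63.6 dB), φ = 90.0°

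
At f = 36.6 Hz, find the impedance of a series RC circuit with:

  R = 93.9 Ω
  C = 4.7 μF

Step 1 — Angular frequency: ω = 2π·f = 2π·36.6 = 230 rad/s.
Step 2 — Component impedances:
  R: Z = R = 93.9 Ω
  C: Z = 1/(jωC) = -j/(ω·C) = 0 - j925.2 Ω
Step 3 — Series combination: Z_total = R + C = 93.9 - j925.2 Ω = 930∠-84.2° Ω.

Z = 93.9 - j925.2 Ω = 930∠-84.2° Ω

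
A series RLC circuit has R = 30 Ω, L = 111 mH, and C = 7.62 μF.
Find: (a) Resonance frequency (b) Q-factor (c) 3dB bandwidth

Step 1 — Resonance: ω₀ = 1/√(LC) = 1/√(0.111·7.62e-06) = 1087 rad/s.
Step 2 — f₀ = ω₀/(2π) = 173.1 Hz.
Step 3 — Series Q: Q = ω₀L/R = 1087·0.111/30 = 4.023.
Step 4 — Bandwidth: Δω = ω₀/Q = 270.3 rad/s; BW = Δω/(2π) = 43.01 Hz.

(a) f₀ = 173.1 Hz  (b) Q = 4.023  (c) BW = 43.01 Hz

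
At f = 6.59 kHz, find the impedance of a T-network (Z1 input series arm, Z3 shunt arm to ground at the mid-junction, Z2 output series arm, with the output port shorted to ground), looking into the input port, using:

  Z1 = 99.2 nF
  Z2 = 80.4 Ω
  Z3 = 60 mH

Step 1 — Angular frequency: ω = 2π·f = 2π·6590 = 4.141e+04 rad/s.
Step 2 — Component impedances:
  Z1: Z = 1/(jωC) = -j/(ω·C) = 0 - j243.5 Ω
  Z2: Z = R = 80.4 Ω
  Z3: Z = jωL = j·4.141e+04·0.06 = 0 + j2484 Ω
Step 3 — With the output port shorted to ground, the output series arm Z2 runs from the junction to ground; the shunt arm Z3 also runs from the junction to ground. They appear in parallel: Z3 || Z2 = 80.32 + j2.599 Ω.
Step 4 — Series with input arm Z1: Z_in = Z1 + (Z3 || Z2) = 80.32 - j240.9 Ω = 253.9∠-71.6° Ω.

Z = 80.32 - j240.9 Ω = 253.9∠-71.6° Ω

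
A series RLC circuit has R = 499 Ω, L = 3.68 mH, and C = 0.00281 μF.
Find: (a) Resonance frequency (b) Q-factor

Step 1 — Resonance condition Im(Z)=0 gives ω₀ = 1/√(LC).
Step 2 — ω₀ = 1/√(0.00368·2.81e-09) = 3.11e+05 rad/s.
Step 3 — f₀ = ω₀/(2π) = 4.949e+04 Hz.
Step 4 — Series Q: Q = ω₀L/R = 3.11e+05·0.00368/499 = 2.293.

(a) f₀ = 4.949e+04 Hz  (b) Q = 2.293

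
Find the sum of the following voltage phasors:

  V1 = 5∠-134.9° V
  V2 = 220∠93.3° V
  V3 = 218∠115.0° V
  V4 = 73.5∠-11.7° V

Step 1 — Convert each phasor to rectangular form:
  V1 = 5·(cos(-134.9°) + j·sin(-134.9°)) = -3.529 - j3.542 V
  V2 = 220·(cos(93.3°) + j·sin(93.3°)) = -12.66 + j219.6 V
  V3 = 218·(cos(115.0°) + j·sin(115.0°)) = -92.13 + j197.6 V
  V4 = 73.5·(cos(-11.7°) + j·sin(-11.7°)) = 71.97 - j14.9 V
Step 2 — Sum components: V_total = -36.35 + j398.8 V.
Step 3 — Convert to polar: |V_total| = 400.4 V, ∠V_total = 95.2°.

V_total = 400.4∠95.2° V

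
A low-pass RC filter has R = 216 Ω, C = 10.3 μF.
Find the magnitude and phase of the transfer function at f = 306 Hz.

Step 1 — Angular frequency: ω = 2π·306 = 1923 rad/s.
Step 2 — Transfer function: H(jω) = 1/(1 + jωRC).
Step 3 — Denominator: 1 + jωRC = 1 + j·1923·216·1.03e-05 = 1 + j4.278.
Step 4 — H = 0.05182 - j0.2217.
Step 5 — Magnitude: |H| = 0.2276 (-12.9 dB); phase: φ = -76.8°.

|H| = 0.2276 (-12.9 dB), φ = -76.8°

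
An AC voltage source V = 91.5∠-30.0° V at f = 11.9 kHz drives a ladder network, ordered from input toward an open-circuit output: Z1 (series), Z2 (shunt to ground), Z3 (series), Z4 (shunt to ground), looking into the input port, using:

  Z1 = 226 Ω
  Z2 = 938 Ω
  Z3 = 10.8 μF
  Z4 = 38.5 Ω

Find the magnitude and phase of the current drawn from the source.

Step 1 — Angular frequency: ω = 2π·f = 2π·1.19e+04 = 7.477e+04 rad/s.
Step 2 — Component impedances:
  Z1: Z = R = 226 Ω
  Z2: Z = R = 938 Ω
  Z3: Z = 1/(jωC) = -j/(ω·C) = 0 - j1.238 Ω
  Z4: Z = R = 38.5 Ω
Step 3 — Ladder network (open output): work backward from the far end, alternating series and parallel combinations. Z_in = 263 - j1.143 Ω = 263∠-0.2° Ω.
Step 4 — Source phasor: V = 91.5∠-30.0° V = 79.24 - j45.75 V.
Step 5 — Ohm's law: I = V / Z_total = (79.24 - j45.75) / (263 - j1.143) = 0.3021 - j0.1727 A.
Step 6 — Convert to polar: |I| = 0.3479 A, ∠I = -29.8°.

I = 0.3479∠-29.8° A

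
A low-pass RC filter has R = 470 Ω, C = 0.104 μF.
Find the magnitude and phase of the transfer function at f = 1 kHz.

Step 1 — Angular frequency: ω = 2π·1000 = 6283 rad/s.
Step 2 — Transfer function: H(jω) = 1/(1 + jωRC).
Step 3 — Denominator: 1 + jωRC = 1 + j·6283·470·1.04e-07 = 1 + j0.3071.
Step 4 — H = 0.9138 - j0.2807.
Step 5 — Magnitude: |H| = 0.9559 (-0.4 dB); phase: φ = -17.1°.

|H| = 0.9559 (-0.4 dB), φ = -17.1°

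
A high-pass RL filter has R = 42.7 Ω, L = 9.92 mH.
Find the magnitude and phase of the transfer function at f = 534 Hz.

Step 1 — Angular frequency: ω = 2π·534 = 3355 rad/s.
Step 2 — Transfer function: H(jω) = jωL/(R + jωL).
Step 3 — Numerator jωL = j·33.28; denominator R + jωL = 42.7 + j33.28.
Step 4 — H = 0.378 + j0.4849.
Step 5 — Magnitude: |H| = 0.6148 (-4.2 dB); phase: φ = 52.1°.

|H| = 0.6148 (-4.2 dB), φ = 52.1°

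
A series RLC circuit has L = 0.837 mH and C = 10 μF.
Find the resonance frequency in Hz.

Step 1 — Resonance condition Im(Z)=0 gives ω₀ = 1/√(LC).
Step 2 — ω₀ = 1/√(0.000837·1e-05) = 1.093e+04 rad/s.
Step 3 — f₀ = ω₀/(2π) = 1740 Hz.

f₀ = 1740 Hz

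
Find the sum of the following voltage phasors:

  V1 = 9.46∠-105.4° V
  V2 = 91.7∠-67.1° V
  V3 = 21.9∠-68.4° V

Step 1 — Convert each phasor to rectangular form:
  V1 = 9.46·(cos(-105.4°) + j·sin(-105.4°)) = -2.512 - j9.12 V
  V2 = 91.7·(cos(-67.1°) + j·sin(-67.1°)) = 35.68 - j84.47 V
  V3 = 21.9·(cos(-68.4°) + j·sin(-68.4°)) = 8.062 - j20.36 V
Step 2 — Sum components: V_total = 41.23 - j114 V.
Step 3 — Convert to polar: |V_total| = 121.2 V, ∠V_total = -70.1°.

V_total = 121.2∠-70.1° V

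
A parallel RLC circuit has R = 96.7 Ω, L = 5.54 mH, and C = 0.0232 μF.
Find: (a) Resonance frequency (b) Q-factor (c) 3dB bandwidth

Step 1 — Resonance: ω₀ = 1/√(LC) = 1/√(0.00554·2.32e-08) = 8.821e+04 rad/s.
Step 2 — f₀ = ω₀/(2π) = 1.404e+04 Hz.
Step 3 — Parallel Q: Q = R/(ω₀L) = 96.7/(8.821e+04·0.00554) = 0.1979.
Step 4 — Bandwidth: Δω = ω₀/Q = 4.457e+05 rad/s; BW = Δω/(2π) = 7.094e+04 Hz.

(a) f₀ = 1.404e+04 Hz  (b) Q = 0.1979  (c) BW = 7.094e+04 Hz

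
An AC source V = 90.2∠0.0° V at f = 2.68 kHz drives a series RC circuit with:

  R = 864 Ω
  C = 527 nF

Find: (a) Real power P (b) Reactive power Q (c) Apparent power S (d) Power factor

Step 1 — Angular frequency: ω = 2π·f = 2π·2680 = 1.684e+04 rad/s.
Step 2 — Component impedances:
  R: Z = R = 864 Ω
  C: Z = 1/(jωC) = -j/(ω·C) = 0 - j112.7 Ω
Step 3 — Series combination: Z_total = R + C = 864 - j112.7 Ω = 871.3∠-7.4° Ω.
Step 4 — Source phasor: V = 90.2∠0.0° V = 90.2 V.
Step 5 — Current: I = V / Z = 0.1027 + j0.01339 A = 0.1035∠7.4° A.
Step 6 — Complex power: S = V·I* = 9.259 - j1.208 VA.
Step 7 — Real power: P = Re(S) = 9.259 W.
Step 8 — Reactive power: Q = Im(S) = -1.208 VAR.
Step 9 — Apparent power: |S| = 9.338 VA.
Step 10 — Power factor: PF = P/|S| = 0.9916 (leading).

(a) P = 9.259 W  (b) Q = -1.208 VAR  (c) S = 9.338 VA  (d) PF = 0.9916 (leading)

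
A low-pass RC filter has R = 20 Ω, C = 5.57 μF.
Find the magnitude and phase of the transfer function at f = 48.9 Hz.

Step 1 — Angular frequency: ω = 2π·48.9 = 307.2 rad/s.
Step 2 — Transfer function: H(jω) = 1/(1 + jωRC).
Step 3 — Denominator: 1 + jωRC = 1 + j·307.2·20·5.57e-06 = 1 + j0.03423.
Step 4 — H = 0.9988 - j0.03419.
Step 5 — Magnitude: |H| = 0.9994 (-0.0 dB); phase: φ = -2.0°.

|H| = 0.9994 (-0.0 dB), φ = -2.0°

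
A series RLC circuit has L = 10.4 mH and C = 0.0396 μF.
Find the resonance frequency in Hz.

Step 1 — Resonance condition Im(Z)=0 gives ω₀ = 1/√(LC).
Step 2 — ω₀ = 1/√(0.0104·3.96e-08) = 4.928e+04 rad/s.
Step 3 — f₀ = ω₀/(2π) = 7843 Hz.

f₀ = 7843 Hz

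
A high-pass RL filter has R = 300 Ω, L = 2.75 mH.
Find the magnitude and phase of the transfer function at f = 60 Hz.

Step 1 — Angular frequency: ω = 2π·60 = 377 rad/s.
Step 2 — Transfer function: H(jω) = jωL/(R + jωL).
Step 3 — Numerator jωL = j·1.037; denominator R + jωL = 300 + j1.037.
Step 4 — H = 1.194e-05 + j0.003456.
Step 5 — Magnitude: |H| = 0.003456 (-49.2 dB); phase: φ = 89.8°.

|H| = 0.003456 (-49.2 dB), φ = 89.8°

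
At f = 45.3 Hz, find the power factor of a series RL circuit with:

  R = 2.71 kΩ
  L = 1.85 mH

Step 1 — Angular frequency: ω = 2π·f = 2π·45.3 = 284.6 rad/s.
Step 2 — Component impedances:
  R: Z = R = 2710 Ω
  L: Z = jωL = j·284.6·0.00185 = 0 + j0.5266 Ω
Step 3 — Series combination: Z_total = R + L = 2710 + j0.5266 Ω = 2710∠0.0° Ω.
Step 4 — Power factor: PF = cos(φ) = Re(Z)/|Z| = 2710/2710 = 1.
Step 5 — Type: Im(Z) = 0.5266 ⇒ lagging (phase φ = 0.0°).

PF = 1 (lagging, φ = 0.0°)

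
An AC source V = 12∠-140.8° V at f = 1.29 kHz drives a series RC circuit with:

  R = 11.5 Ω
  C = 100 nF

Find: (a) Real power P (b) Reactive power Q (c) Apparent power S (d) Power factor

Step 1 — Angular frequency: ω = 2π·f = 2π·1290 = 8105 rad/s.
Step 2 — Component impedances:
  R: Z = R = 11.5 Ω
  C: Z = 1/(jωC) = -j/(ω·C) = 0 - j1234 Ω
Step 3 — Series combination: Z_total = R + C = 11.5 - j1234 Ω = 1234∠-89.5° Ω.
Step 4 — Source phasor: V = 12∠-140.8° V = -9.299 - j7.584 V.
Step 5 — Current: I = V / Z = 0.006077 - j0.007594 A = 0.009726∠-51.3° A.
Step 6 — Complex power: S = V·I* = 0.001088 - j0.1167 VA.
Step 7 — Real power: P = Re(S) = 0.001088 W.
Step 8 — Reactive power: Q = Im(S) = -0.1167 VAR.
Step 9 — Apparent power: |S| = 0.1167 VA.
Step 10 — Power factor: PF = P/|S| = 0.009321 (leading).

(a) P = 0.001088 W  (b) Q = -0.1167 VAR  (c) S = 0.1167 VA  (d) PF = 0.009321 (leading)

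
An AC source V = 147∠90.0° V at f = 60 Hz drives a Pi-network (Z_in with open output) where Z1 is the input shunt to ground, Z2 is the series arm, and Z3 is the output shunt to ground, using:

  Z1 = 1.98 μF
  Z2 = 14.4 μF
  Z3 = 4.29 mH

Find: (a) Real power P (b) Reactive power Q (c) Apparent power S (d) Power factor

Step 1 — Angular frequency: ω = 2π·f = 2π·60 = 377 rad/s.
Step 2 — Component impedances:
  Z1: Z = 1/(jωC) = -j/(ω·C) = 0 - j1340 Ω
  Z2: Z = 1/(jωC) = -j/(ω·C) = 0 - j184.2 Ω
  Z3: Z = jωL = j·377·0.00429 = 0 + j1.617 Ω
Step 3 — With open output, the series arm Z2 and the output shunt Z3 appear in series to ground: Z2 + Z3 = 0 - j182.6 Ω.
Step 4 — Parallel with input shunt Z1: Z_in = Z1 || (Z2 + Z3) = 0 - j160.7 Ω = 160.7∠-90.0° Ω.
Step 5 — Source phasor: V = 147∠90.0° V = 0 + j147 V.
Step 6 — Current: I = V / Z = -0.9148 A = 0.9148∠180.0° A.
Step 7 — Complex power: S = V·I* = 0 - j134.5 VA.
Step 8 — Real power: P = Re(S) = 0 W.
Step 9 — Reactive power: Q = Im(S) = -134.5 VAR.
Step 10 — Apparent power: |S| = 134.5 VA.
Step 11 — Power factor: PF = P/|S| = 0 (leading).

(a) P = 0 W  (b) Q = -134.5 VAR  (c) S = 134.5 VA  (d) PF = 0 (leading)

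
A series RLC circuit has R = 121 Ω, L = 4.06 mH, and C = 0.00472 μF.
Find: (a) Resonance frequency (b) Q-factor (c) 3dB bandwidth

Step 1 — Resonance condition Im(Z)=0 gives ω₀ = 1/√(LC).
Step 2 — ω₀ = 1/√(0.00406·4.72e-09) = 2.284e+05 rad/s.
Step 3 — f₀ = ω₀/(2π) = 3.636e+04 Hz.
Step 4 — Series Q: Q = ω₀L/R = 2.284e+05·0.00406/121 = 7.665.
Step 5 — 3dB bandwidth: Δω = ω₀/Q = 2.98e+04 rad/s; BW = Δω/(2π) = 4743 Hz.

(a) f₀ = 3.636e+04 Hz  (b) Q = 7.665  (c) BW = 4743 Hz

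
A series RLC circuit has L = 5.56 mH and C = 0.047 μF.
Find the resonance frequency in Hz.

Step 1 — Resonance condition Im(Z)=0 gives ω₀ = 1/√(LC).
Step 2 — ω₀ = 1/√(0.00556·4.7e-08) = 6.186e+04 rad/s.
Step 3 — f₀ = ω₀/(2π) = 9845 Hz.

f₀ = 9845 Hz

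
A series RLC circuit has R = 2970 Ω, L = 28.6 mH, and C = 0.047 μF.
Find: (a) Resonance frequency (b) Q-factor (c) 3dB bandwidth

Step 1 — Resonance: ω₀ = 1/√(LC) = 1/√(0.0286·4.7e-08) = 2.728e+04 rad/s.
Step 2 — f₀ = ω₀/(2π) = 4341 Hz.
Step 3 — Series Q: Q = ω₀L/R = 2.728e+04·0.0286/2970 = 0.2627.
Step 4 — Bandwidth: Δω = ω₀/Q = 1.038e+05 rad/s; BW = Δω/(2π) = 1.653e+04 Hz.

(a) f₀ = 4341 Hz  (b) Q = 0.2627  (c) BW = 1.653e+04 Hz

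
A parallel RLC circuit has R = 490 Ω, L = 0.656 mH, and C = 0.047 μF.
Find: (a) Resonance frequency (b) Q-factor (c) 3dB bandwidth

Step 1 — Resonance: ω₀ = 1/√(LC) = 1/√(0.000656·4.7e-08) = 1.801e+05 rad/s.
Step 2 — f₀ = ω₀/(2π) = 2.866e+04 Hz.
Step 3 — Parallel Q: Q = R/(ω₀L) = 490/(1.801e+05·0.000656) = 4.148.
Step 4 — Bandwidth: Δω = ω₀/Q = 4.342e+04 rad/s; BW = Δω/(2π) = 6911 Hz.

(a) f₀ = 2.866e+04 Hz  (b) Q = 4.148  (c) BW = 6911 Hz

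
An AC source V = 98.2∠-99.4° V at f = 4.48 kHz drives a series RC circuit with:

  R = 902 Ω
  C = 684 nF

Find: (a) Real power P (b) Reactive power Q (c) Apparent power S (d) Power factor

Step 1 — Angular frequency: ω = 2π·f = 2π·4480 = 2.815e+04 rad/s.
Step 2 — Component impedances:
  R: Z = R = 902 Ω
  C: Z = 1/(jωC) = -j/(ω·C) = 0 - j51.94 Ω
Step 3 — Series combination: Z_total = R + C = 902 - j51.94 Ω = 903.5∠-3.3° Ω.
Step 4 — Source phasor: V = 98.2∠-99.4° V = -16.04 - j96.88 V.
Step 5 — Current: I = V / Z = -0.01156 - j0.1081 A = 0.1087∠-96.1° A.
Step 6 — Complex power: S = V·I* = 10.66 - j0.6136 VA.
Step 7 — Real power: P = Re(S) = 10.66 W.
Step 8 — Reactive power: Q = Im(S) = -0.6136 VAR.
Step 9 — Apparent power: |S| = 10.67 VA.
Step 10 — Power factor: PF = P/|S| = 0.9983 (leading).

(a) P = 10.66 W  (b) Q = -0.6136 VAR  (c) S = 10.67 VA  (d) PF = 0.9983 (leading)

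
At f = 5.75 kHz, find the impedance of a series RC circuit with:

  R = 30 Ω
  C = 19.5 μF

Step 1 — Angular frequency: ω = 2π·f = 2π·5750 = 3.613e+04 rad/s.
Step 2 — Component impedances:
  R: Z = R = 30 Ω
  C: Z = 1/(jωC) = -j/(ω·C) = 0 - j1.419 Ω
Step 3 — Series combination: Z_total = R + C = 30 - j1.419 Ω = 30.03∠-2.7° Ω.

Z = 30 - j1.419 Ω = 30.03∠-2.7° Ω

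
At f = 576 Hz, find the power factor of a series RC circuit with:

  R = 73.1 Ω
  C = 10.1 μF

Step 1 — Angular frequency: ω = 2π·f = 2π·576 = 3619 rad/s.
Step 2 — Component impedances:
  R: Z = R = 73.1 Ω
  C: Z = 1/(jωC) = -j/(ω·C) = 0 - j27.36 Ω
Step 3 — Series combination: Z_total = R + C = 73.1 - j27.36 Ω = 78.05∠-20.5° Ω.
Step 4 — Power factor: PF = cos(φ) = Re(Z)/|Z| = 73.1/78.05 = 0.9366.
Step 5 — Type: Im(Z) = -27.36 ⇒ leading (phase φ = -20.5°).

PF = 0.9366 (leading, φ = -20.5°)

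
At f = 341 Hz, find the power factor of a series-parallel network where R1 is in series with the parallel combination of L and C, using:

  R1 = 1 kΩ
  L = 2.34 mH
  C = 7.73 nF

Step 1 — Angular frequency: ω = 2π·f = 2π·341 = 2143 rad/s.
Step 2 — Component impedances:
  R1: Z = R = 1000 Ω
  L: Z = jωL = j·2143·0.00234 = 0 + j5.014 Ω
  C: Z = 1/(jωC) = -j/(ω·C) = 0 - j6.038e+04 Ω
Step 3 — Parallel branch: L || C = 1/(1/L + 1/C) = 0 + j5.014 Ω.
Step 4 — Series with R1: Z_total = R1 + (L || C) = 1000 + j5.014 Ω = 1000∠0.3° Ω.
Step 5 — Power factor: PF = cos(φ) = Re(Z)/|Z| = 1000/1000 = 1.
Step 6 — Type: Im(Z) = 5.014 ⇒ lagging (phase φ = 0.3°).

PF = 1 (lagging, φ = 0.3°)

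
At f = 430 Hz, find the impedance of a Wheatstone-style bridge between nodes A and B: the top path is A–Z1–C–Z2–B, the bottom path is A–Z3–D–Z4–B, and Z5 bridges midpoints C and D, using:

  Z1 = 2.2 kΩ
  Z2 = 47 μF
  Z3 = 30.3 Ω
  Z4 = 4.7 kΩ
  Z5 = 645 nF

Step 1 — Angular frequency: ω = 2π·f = 2π·430 = 2702 rad/s.
Step 2 — Component impedances:
  Z1: Z = R = 2200 Ω
  Z2: Z = 1/(jωC) = -j/(ω·C) = 0 - j7.875 Ω
  Z3: Z = R = 30.3 Ω
  Z4: Z = R = 4700 Ω
  Z5: Z = 1/(jωC) = -j/(ω·C) = 0 - j573.8 Ω
Step 3 — Bridge requires nodal analysis (the Z5 bridge couples midpoints C and D, so the two paths cannot be reduced to a simple series/parallel combination). Setting node B to ground and injecting 1 A at node A, the 3-node admittance system at A, C, D solves to V_A = Z_AB = 216.7 - j495.3 Ω = 540.6∠-66.4° Ω.

Z = 216.7 - j495.3 Ω = 540.6∠-66.4° Ω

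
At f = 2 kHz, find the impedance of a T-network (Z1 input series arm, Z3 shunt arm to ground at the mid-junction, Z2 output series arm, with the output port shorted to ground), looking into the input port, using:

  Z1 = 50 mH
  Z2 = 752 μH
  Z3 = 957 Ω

Step 1 — Angular frequency: ω = 2π·f = 2π·2000 = 1.257e+04 rad/s.
Step 2 — Component impedances:
  Z1: Z = jωL = j·1.257e+04·0.05 = 0 + j628.3 Ω
  Z2: Z = jωL = j·1.257e+04·0.000752 = 0 + j9.45 Ω
  Z3: Z = R = 957 Ω
Step 3 — With the output port shorted to ground, the output series arm Z2 runs from the junction to ground; the shunt arm Z3 also runs from the junction to ground. They appear in parallel: Z3 || Z2 = 0.0933 + j9.449 Ω.
Step 4 — Series with input arm Z1: Z_in = Z1 + (Z3 || Z2) = 0.0933 + j637.8 Ω = 637.8∠90.0° Ω.

Z = 0.0933 + j637.8 Ω = 637.8∠90.0° Ω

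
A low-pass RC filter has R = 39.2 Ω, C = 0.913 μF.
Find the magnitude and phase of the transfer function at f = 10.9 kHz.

Step 1 — Angular frequency: ω = 2π·1.09e+04 = 6.849e+04 rad/s.
Step 2 — Transfer function: H(jω) = 1/(1 + jωRC).
Step 3 — Denominator: 1 + jωRC = 1 + j·6.849e+04·39.2·9.13e-07 = 1 + j2.451.
Step 4 — H = 0.1427 - j0.3498.
Step 5 — Magnitude: |H| = 0.3777 (-8.5 dB); phase: φ = -67.8°.

|H| = 0.3777 (-8.5 dB), φ = -67.8°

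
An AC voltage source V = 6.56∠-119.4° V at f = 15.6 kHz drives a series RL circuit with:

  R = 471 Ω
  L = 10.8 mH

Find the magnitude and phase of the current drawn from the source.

Step 1 — Angular frequency: ω = 2π·f = 2π·1.56e+04 = 9.802e+04 rad/s.
Step 2 — Component impedances:
  R: Z = R = 471 Ω
  L: Z = jωL = j·9.802e+04·0.0108 = 0 + j1059 Ω
Step 3 — Series combination: Z_total = R + L = 471 + j1059 Ω = 1159∠66.0° Ω.
Step 4 — Source phasor: V = 6.56∠-119.4° V = -3.22 - j5.715 V.
Step 5 — Ohm's law: I = V / Z_total = (-3.22 - j5.715) / (471 + j1059) = -0.005637 + j0.0005342 A.
Step 6 — Convert to polar: |I| = 0.005662 A, ∠I = 174.6°.

I = 0.005662∠174.6° A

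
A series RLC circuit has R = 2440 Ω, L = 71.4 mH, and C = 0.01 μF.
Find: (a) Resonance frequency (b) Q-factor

Step 1 — Resonance condition Im(Z)=0 gives ω₀ = 1/√(LC).
Step 2 — ω₀ = 1/√(0.0714·1e-08) = 3.742e+04 rad/s.
Step 3 — f₀ = ω₀/(2π) = 5956 Hz.
Step 4 — Series Q: Q = ω₀L/R = 3.742e+04·0.0714/2440 = 1.095.

(a) f₀ = 5956 Hz  (b) Q = 1.095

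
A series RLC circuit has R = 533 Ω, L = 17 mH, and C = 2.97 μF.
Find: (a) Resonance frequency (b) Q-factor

Step 1 — Resonance condition Im(Z)=0 gives ω₀ = 1/√(LC).
Step 2 — ω₀ = 1/√(0.017·2.97e-06) = 4450 rad/s.
Step 3 — f₀ = ω₀/(2π) = 708.3 Hz.
Step 4 — Series Q: Q = ω₀L/R = 4450·0.017/533 = 0.1419.

(a) f₀ = 708.3 Hz  (b) Q = 0.1419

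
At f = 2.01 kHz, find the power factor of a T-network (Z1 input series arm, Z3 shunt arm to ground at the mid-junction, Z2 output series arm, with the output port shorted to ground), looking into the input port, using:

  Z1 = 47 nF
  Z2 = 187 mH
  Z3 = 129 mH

Step 1 — Angular frequency: ω = 2π·f = 2π·2010 = 1.263e+04 rad/s.
Step 2 — Component impedances:
  Z1: Z = 1/(jωC) = -j/(ω·C) = 0 - j1685 Ω
  Z2: Z = jωL = j·1.263e+04·0.187 = 0 + j2362 Ω
  Z3: Z = jωL = j·1.263e+04·0.129 = 0 + j1629 Ω
Step 3 — With the output port shorted to ground, the output series arm Z2 runs from the junction to ground; the shunt arm Z3 also runs from the junction to ground. They appear in parallel: Z3 || Z2 = 0 + j964.1 Ω.
Step 4 — Series with input arm Z1: Z_in = Z1 + (Z3 || Z2) = 0 - j720.6 Ω = 720.6∠-90.0° Ω.
Step 5 — Power factor: PF = cos(φ) = Re(Z)/|Z| = 0/720.6 = 0.
Step 6 — Type: Im(Z) = -720.6 ⇒ leading (phase φ = -90.0°).

PF = 0 (leading, φ = -90.0°)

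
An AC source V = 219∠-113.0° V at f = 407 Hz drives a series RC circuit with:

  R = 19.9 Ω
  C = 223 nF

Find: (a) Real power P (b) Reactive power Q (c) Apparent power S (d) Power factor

Step 1 — Angular frequency: ω = 2π·f = 2π·407 = 2557 rad/s.
Step 2 — Component impedances:
  R: Z = R = 19.9 Ω
  C: Z = 1/(jωC) = -j/(ω·C) = 0 - j1754 Ω
Step 3 — Series combination: Z_total = R + C = 19.9 - j1754 Ω = 1754∠-89.3° Ω.
Step 4 — Source phasor: V = 219∠-113.0° V = -85.57 - j201.6 V.
Step 5 — Current: I = V / Z = 0.1144 - j0.0501 A = 0.1249∠-23.7° A.
Step 6 — Complex power: S = V·I* = 0.3103 - j27.35 VA.
Step 7 — Real power: P = Re(S) = 0.3103 W.
Step 8 — Reactive power: Q = Im(S) = -27.35 VAR.
Step 9 — Apparent power: |S| = 27.35 VA.
Step 10 — Power factor: PF = P/|S| = 0.01135 (leading).

(a) P = 0.3103 W  (b) Q = -27.35 VAR  (c) S = 27.35 VA  (d) PF = 0.01135 (leading)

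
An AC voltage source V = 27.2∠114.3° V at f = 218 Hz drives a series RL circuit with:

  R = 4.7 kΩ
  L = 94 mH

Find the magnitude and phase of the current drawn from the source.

Step 1 — Angular frequency: ω = 2π·f = 2π·218 = 1370 rad/s.
Step 2 — Component impedances:
  R: Z = R = 4700 Ω
  L: Z = jωL = j·1370·0.094 = 0 + j128.8 Ω
Step 3 — Series combination: Z_total = R + L = 4700 + j128.8 Ω = 4702∠1.6° Ω.
Step 4 — Source phasor: V = 27.2∠114.3° V = -11.19 + j24.79 V.
Step 5 — Ohm's law: I = V / Z_total = (-11.19 + j24.79) / (4700 + j128.8) = -0.002235 + j0.005336 A.
Step 6 — Convert to polar: |I| = 0.005785 A, ∠I = 112.7°.

I = 0.005785∠112.7° A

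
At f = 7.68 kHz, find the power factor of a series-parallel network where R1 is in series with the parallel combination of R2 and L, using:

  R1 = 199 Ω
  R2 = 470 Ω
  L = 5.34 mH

Step 1 — Angular frequency: ω = 2π·f = 2π·7680 = 4.825e+04 rad/s.
Step 2 — Component impedances:
  R1: Z = R = 199 Ω
  R2: Z = R = 470 Ω
  L: Z = jωL = j·4.825e+04·0.00534 = 0 + j257.7 Ω
Step 3 — Parallel branch: R2 || L = 1/(1/R2 + 1/L) = 108.6 + j198.1 Ω.
Step 4 — Series with R1: Z_total = R1 + (R2 || L) = 307.6 + j198.1 Ω = 365.9∠32.8° Ω.
Step 5 — Power factor: PF = cos(φ) = Re(Z)/|Z| = 307.6/365.9 = 0.8407.
Step 6 — Type: Im(Z) = 198.1 ⇒ lagging (phase φ = 32.8°).

PF = 0.8407 (lagging, φ = 32.8°)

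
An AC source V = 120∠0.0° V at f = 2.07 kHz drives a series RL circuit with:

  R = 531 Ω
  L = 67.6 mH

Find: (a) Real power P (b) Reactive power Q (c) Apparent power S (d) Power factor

Step 1 — Angular frequency: ω = 2π·f = 2π·2070 = 1.301e+04 rad/s.
Step 2 — Component impedances:
  R: Z = R = 531 Ω
  L: Z = jωL = j·1.301e+04·0.0676 = 0 + j879.2 Ω
Step 3 — Series combination: Z_total = R + L = 531 + j879.2 Ω = 1027∠58.9° Ω.
Step 4 — Source phasor: V = 120∠0.0° V = 120 V.
Step 5 — Current: I = V / Z = 0.0604 - j0.1 A = 0.1168∠-58.9° A.
Step 6 — Complex power: S = V·I* = 7.248 + j12 VA.
Step 7 — Real power: P = Re(S) = 7.248 W.
Step 8 — Reactive power: Q = Im(S) = 12 VAR.
Step 9 — Apparent power: |S| = 14.02 VA.
Step 10 — Power factor: PF = P/|S| = 0.517 (lagging).

(a) P = 7.248 W  (b) Q = 12 VAR  (c) S = 14.02 VA  (d) PF = 0.517 (lagging)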